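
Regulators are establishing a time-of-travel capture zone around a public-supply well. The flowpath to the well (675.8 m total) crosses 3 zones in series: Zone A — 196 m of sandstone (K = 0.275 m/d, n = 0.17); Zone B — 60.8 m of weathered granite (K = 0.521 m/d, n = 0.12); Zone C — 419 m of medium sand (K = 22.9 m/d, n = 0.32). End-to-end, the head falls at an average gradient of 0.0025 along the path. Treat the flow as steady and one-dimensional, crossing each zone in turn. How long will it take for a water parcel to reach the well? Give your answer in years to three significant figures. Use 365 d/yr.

Continuity: the same q passes through each zone, so ΔH = q·Σ(L_j/K_j) — the zones act as resistances in series.
Σ(L/K) = 196/0.275 + 60.8/0.521 + 419/22.9 = 712.7 + 116.7 + 18.30 = 847.7 d
K_eq = L_total / Σ(L/K) = 675.8 / 847.7 = 0.7972 m/d
q = K_eq · i = 0.7972 × 0.0025 = 0.001993 m/d (same in every zone)
Zone A: v = q/n = 0.001993/0.17 = 0.01172 m/d → t_A = 196/0.01172 = 16720 d
Zone B: v = q/n = 0.001993/0.12 = 0.01661 m/d → t_B = 60.8/0.01661 = 3661 d
Zone C: v = q/n = 0.001993/0.32 = 0.006228 m/d → t_C = 419/0.006228 = 67280 d
Total t = 16720 + 3661 + 67280 = 87660 d
   = 87660 / 365 = 240 yr

240 years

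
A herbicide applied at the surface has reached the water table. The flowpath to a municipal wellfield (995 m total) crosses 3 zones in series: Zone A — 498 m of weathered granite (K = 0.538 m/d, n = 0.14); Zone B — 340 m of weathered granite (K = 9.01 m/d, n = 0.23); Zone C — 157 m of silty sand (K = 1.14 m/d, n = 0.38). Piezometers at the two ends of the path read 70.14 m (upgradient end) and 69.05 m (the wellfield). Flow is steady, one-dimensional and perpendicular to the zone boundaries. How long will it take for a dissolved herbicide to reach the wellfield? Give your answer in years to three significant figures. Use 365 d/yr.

575 years

Total head drop ΔH = 70.14 − 69.05 = 1.09 m
Steady 1-D flow in series ⇒ the Darcy flux q is identical in every zone and the zone head losses add (resistances L/K in series).
Σ(L/K) = 498/0.538 + 340/9.01 + 157/1.14 = 925.7 + 37.74 + 137.7 = 1101 d
q = ΔH / Σ(L/K) = 1.09 / 1101 = 9.899e-4 m/d (same in every zone)
Zone A: v = q/n = 9.899e-4/0.14 = 0.007071 m/d → t_A = 498/0.007071 = 70430 d
Zone B: v = q/n = 9.899e-4/0.23 = 0.004304 m/d → t_B = 340/0.004304 = 79000 d
Zone C: v = q/n = 9.899e-4/0.38 = 0.002605 m/d → t_C = 157/0.002605 = 60270 d
Total t = 70430 + 79000 + 60270 = 209700 d
   = 209700 / 365 = 575 yr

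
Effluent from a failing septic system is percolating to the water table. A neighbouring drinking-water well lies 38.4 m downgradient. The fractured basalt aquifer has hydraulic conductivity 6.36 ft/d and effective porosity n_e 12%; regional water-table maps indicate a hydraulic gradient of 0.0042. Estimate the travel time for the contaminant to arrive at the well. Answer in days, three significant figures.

566 days

K = 6.36 ft/d × 0.3048 = 1.939 m/d
Darcy flux q = K·i = 1.939 × 0.0042 = 0.008142 m/d
Seepage velocity v = q / n = 0.008142 / 0.12 = 0.06785 m/d
t = L / v = 38.4 / 0.06785 = 566.0 d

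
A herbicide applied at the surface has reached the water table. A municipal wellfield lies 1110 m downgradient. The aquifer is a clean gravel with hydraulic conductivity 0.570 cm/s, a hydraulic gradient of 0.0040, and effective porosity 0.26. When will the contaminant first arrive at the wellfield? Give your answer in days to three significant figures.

K = 0.570 cm/s × 864 = 492.5 m/d
Darcy flux q = K·i = 492.5 × 0.0040 = 1.970 m/d
Average linear velocity = 1.970 / 0.26 = 7.577 m/d
t = L / v = 1110 / 7.577 = 146.5 d

147 days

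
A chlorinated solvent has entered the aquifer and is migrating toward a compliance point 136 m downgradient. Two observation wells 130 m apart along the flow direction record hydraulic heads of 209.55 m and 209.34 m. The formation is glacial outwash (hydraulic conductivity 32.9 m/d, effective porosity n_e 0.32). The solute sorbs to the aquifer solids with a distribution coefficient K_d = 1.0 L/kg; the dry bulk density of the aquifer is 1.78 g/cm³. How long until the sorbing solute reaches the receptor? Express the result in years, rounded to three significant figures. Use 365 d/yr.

14.7 years

Hydraulic gradient i = (209.55 − 209.34) / 130 = 0.21 / 130 = 0.001615
q = Ki = 32.9 × 0.001615 = 0.05315 m/d
v_s = q/n_e = 0.05315/0.32 = 0.1661 m/d
Retardation R = 1 + ρ_b·K_d/n = 1 + 1.78×1.0/0.32 = 6.563
Contaminant velocity v_c = v/R = 0.1661/6.563 = 0.02531 m/d
t = L/v_c = 136/0.02531 = 5374 d
   = 5374/365 = 14.7 yr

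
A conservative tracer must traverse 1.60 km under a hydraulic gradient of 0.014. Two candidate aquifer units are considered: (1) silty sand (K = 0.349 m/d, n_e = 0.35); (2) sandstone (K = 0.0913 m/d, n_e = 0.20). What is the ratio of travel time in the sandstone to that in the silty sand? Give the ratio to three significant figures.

2.18

Unit 1 (silty sand): v = 0.349×0.014/0.35 = 0.01396 m/d, t = 1600/0.01396 = 114600 d
Unit 2 (sandstone): v = 0.0913×0.014/0.20 = 0.006391 m/d, t = 1600/0.006391 = 250400 d
t(sandstone) / t(silty sand) = 250400/114600 = 2.18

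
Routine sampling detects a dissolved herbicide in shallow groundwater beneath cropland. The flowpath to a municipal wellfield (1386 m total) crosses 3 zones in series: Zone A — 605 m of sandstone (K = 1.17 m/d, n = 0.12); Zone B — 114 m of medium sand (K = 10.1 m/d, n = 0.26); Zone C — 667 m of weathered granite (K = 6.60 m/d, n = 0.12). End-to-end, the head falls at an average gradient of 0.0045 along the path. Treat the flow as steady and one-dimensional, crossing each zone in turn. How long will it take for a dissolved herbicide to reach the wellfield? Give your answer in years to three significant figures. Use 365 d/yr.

For zones in series the flux q is common to all zones; the equivalent conductivity is the harmonic (thickness-weighted) mean, K_eq = L_total / Σ(L_j/K_j).
Σ(L/K) = 605/1.17 + 114/10.1 + 667/6.60 = 517.1 + 11.29 + 101.1 = 629.4 d
K_eq = L_total / Σ(L/K) = 1386 / 629.4 = 2.202 m/d
q = K_eq · i = 2.202 × 0.0045 = 0.009909 m/d (same in every zone)
Zone A: v = q/n = 0.009909/0.12 = 0.08257 m/d → t_A = 605/0.08257 = 7327 d
Zone B: v = q/n = 0.009909/0.26 = 0.03811 m/d → t_B = 114/0.03811 = 2991 d
Zone C: v = q/n = 0.009909/0.12 = 0.08257 m/d → t_C = 667/0.08257 = 8078 d
Total t = 7327 + 2991 + 8078 = 18400 d
   = 18400 / 365 = 50.4 yr

50.4 years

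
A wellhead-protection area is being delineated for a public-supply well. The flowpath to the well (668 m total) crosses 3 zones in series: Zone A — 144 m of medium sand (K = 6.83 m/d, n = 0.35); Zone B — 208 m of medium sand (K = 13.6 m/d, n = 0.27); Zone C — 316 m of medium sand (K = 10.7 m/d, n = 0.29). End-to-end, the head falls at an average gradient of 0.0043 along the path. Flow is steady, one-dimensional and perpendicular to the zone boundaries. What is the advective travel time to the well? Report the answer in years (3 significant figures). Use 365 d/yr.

12.5 years

Continuity: the same q passes through each zone, so ΔH = q·Σ(L_j/K_j) — the zones act as resistances in series.
Σ(L/K) = 144/6.83 + 208/13.6 + 316/10.7 = 21.08 + 15.29 + 29.53 = 65.91 d
K_eq = L_total / Σ(L/K) = 668 / 65.91 = 10.13 m/d
q = K_eq · i = 10.13 × 0.0043 = 0.04358 m/d (same in every zone)
Zone A: v = q/n = 0.04358/0.35 = 0.1245 m/d → t_A = 144/0.1245 = 1156 d
Zone B: v = q/n = 0.04358/0.27 = 0.1614 m/d → t_B = 208/0.1614 = 1289 d
Zone C: v = q/n = 0.04358/0.29 = 0.1503 m/d → t_C = 316/0.1503 = 2103 d
Total t = 1156 + 1289 + 2103 = 4548 d
   = 4548 / 365 = 12.5 yr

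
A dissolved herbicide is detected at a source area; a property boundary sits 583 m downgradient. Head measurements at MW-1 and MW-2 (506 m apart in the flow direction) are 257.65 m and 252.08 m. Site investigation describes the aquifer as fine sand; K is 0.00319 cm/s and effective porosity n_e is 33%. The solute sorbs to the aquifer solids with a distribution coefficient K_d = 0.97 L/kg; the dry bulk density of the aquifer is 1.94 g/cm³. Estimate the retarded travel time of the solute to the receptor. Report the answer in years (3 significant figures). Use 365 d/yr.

Hydraulic gradient i = (257.65 − 252.08) / 506 = 5.57 / 506 = 0.01101
K = 0.00319 cm/s × 864 = 2.756 m/d
q = Ki = 2.756 × 0.01101 = 0.03034 m/d
v_s = q/n_e = 0.03034/0.33 = 0.09194 m/d
Retardation R = 1 + ρ_b·K_d/n = 1 + 1.94×0.97/0.33 = 6.702
Contaminant velocity v_c = v/R = 0.09194/6.702 = 0.01372 m/d
t = L/v_c = 583/0.01372 = 42500 d
   = 42500/365 = 116 yr

116 years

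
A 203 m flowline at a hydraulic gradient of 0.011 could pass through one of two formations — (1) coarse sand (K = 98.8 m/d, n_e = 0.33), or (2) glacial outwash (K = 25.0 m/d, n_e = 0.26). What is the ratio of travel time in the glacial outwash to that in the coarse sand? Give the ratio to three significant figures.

Unit 1 (coarse sand): v = 98.8×0.011/0.33 = 3.293 m/d, t = 203/3.293 = 61.64 d
Unit 2 (glacial outwash): v = 25.0×0.011/0.26 = 1.058 m/d, t = 203/1.058 = 191.9 d
t(glacial outwash) / t(coarse sand) = 191.9/61.64 = 3.11

3.11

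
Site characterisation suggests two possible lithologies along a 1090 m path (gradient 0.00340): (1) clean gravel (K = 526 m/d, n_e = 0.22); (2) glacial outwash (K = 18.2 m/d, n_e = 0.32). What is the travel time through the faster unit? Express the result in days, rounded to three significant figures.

Unit 1 (clean gravel): v = 526×0.0034/0.22 = 8.129 m/d, t = 1090/8.129 = 134.1 d
Unit 2 (glacial outwash): v = 18.2×0.0034/0.32 = 0.1934 m/d, t = 1090/0.1934 = 5637 d
Faster unit: t = 134 d

134 days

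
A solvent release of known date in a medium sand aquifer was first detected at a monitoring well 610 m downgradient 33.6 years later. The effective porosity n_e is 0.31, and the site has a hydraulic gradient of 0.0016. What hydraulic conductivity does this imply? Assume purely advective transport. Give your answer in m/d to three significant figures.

t = 33.6 years = 12260 d
v = L / t = 610 / 12260 = 0.04974 m/d
K = v · n / i = 0.04974 × 0.31 / 0.0016 = 9.64 m/d

9.64 m/d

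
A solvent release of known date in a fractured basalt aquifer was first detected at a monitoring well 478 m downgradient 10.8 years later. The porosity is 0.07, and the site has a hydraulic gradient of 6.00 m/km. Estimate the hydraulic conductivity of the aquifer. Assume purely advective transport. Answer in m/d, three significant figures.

1.41 m/d

t = 10.8 years = 3942 d
v = L / t = 478 / 3942 = 0.1213 m/d
K = v · n / i = 0.1213 × 0.07 / 0.0060 = 1.41 m/d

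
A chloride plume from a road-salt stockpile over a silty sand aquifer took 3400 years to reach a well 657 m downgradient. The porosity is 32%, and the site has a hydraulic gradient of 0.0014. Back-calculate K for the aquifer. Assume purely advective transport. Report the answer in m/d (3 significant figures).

0.121 m/d

t = 3400 years = 1.241e6 d
v = L / t = 657 / 1.241e6 = 5.294e-4 m/d
K = v · n / i = 5.294e-4 × 0.32 / 0.0014 = 0.121 m/d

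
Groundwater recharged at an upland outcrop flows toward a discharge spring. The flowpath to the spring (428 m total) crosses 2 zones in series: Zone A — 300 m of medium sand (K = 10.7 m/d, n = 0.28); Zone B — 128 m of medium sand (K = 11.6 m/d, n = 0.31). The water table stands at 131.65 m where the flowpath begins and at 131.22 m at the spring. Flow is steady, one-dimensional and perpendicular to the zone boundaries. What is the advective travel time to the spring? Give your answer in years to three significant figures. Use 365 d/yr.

Total head drop ΔH = 131.65 − 131.22 = 0.43 m
Steady 1-D flow in series ⇒ the Darcy flux q is identical in every zone and the zone head losses add (resistances L/K in series).
Σ(L/K) = 300/10.7 + 128/11.6 = 28.04 + 11.03 = 39.07 d
q = ΔH / Σ(L/K) = 0.43 / 39.07 = 0.01101 m/d (same in every zone)
Zone A: v = q/n = 0.01101/0.28 = 0.03930 m/d → t_A = 300/0.03930 = 7633 d
Zone B: v = q/n = 0.01101/0.31 = 0.03550 m/d → t_B = 128/0.03550 = 3606 d
Total t = 7633 + 3606 = 11240 d
   = 11240 / 365 = 30.8 yr

30.8 years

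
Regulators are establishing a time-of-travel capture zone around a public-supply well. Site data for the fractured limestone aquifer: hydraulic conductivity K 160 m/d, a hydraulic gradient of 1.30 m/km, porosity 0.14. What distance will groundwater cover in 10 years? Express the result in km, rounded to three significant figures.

q = Ki = 160 × 0.0013 = 0.2080 m/d
v = Ki/n = 160·0.0013/0.14 = 1.486 m/d
T = 10 yr × 365 = 3650 d
L = v × T = 1.486 × 3650 = 5423 m
   = 5.42 km

5.42 km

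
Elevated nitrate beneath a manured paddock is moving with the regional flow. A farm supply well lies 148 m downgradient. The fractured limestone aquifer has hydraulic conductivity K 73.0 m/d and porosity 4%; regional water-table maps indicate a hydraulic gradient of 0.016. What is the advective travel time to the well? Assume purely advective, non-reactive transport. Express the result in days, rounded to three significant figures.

5.07 days

Specific discharge q = 73.0 × 0.016 = 1.168 m/d
v = Ki/n = 73.0·0.016/0.04 = 29.20 m/d
t = L / v = 148 / 29.20 = 5.068 d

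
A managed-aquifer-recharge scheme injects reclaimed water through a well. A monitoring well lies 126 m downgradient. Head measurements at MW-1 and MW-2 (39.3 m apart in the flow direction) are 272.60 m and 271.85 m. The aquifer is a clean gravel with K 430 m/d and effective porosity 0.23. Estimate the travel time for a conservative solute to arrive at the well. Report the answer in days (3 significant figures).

3.53 days

Hydraulic gradient i = (272.60 − 271.85) / 39.3 = 0.75 / 39.3 = 0.01908
Darcy flux q = K·i = 430 × 0.01908 = 8.206 m/d
Seepage velocity v = q / n = 8.206 / 0.23 = 35.68 m/d
t = L / v = 126 / 35.68 = 3.532 d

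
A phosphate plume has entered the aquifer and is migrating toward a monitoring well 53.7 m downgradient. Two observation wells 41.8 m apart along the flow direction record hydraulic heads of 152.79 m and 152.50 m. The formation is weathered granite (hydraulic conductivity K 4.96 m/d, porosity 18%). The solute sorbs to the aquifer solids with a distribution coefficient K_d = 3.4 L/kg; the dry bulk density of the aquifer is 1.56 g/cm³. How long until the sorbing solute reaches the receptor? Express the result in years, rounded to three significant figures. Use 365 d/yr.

Hydraulic gradient i = (152.79 − 152.50) / 41.8 = 0.29 / 41.8 = 0.006938
Darcy flux q = K·i = 4.96 × 0.006938 = 0.03441 m/d
Seepage velocity v = q / n = 0.03441 / 0.18 = 0.1912 m/d
Retardation R = 1 + ρ_b·K_d/n = 1 + 1.56×3.4/0.18 = 30.47
Contaminant velocity v_c = v/R = 0.1912/30.47 = 0.006275 m/d
t = L/v_c = 53.7/0.006275 = 8558 d
   = 8558/365 = 23.4 yr

23.4 years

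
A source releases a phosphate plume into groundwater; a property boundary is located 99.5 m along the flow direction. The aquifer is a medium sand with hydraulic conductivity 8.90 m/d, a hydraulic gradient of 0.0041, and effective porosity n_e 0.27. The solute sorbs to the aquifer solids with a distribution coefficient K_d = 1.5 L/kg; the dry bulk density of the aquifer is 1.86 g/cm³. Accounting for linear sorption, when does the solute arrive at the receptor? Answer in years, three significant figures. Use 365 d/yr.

22.9 years

Specific discharge q = 8.90 × 0.0041 = 0.03649 m/d
Average linear velocity = 0.03649 / 0.27 = 0.1351 m/d
Retardation R = 1 + ρ_b·K_d/n = 1 + 1.86×1.5/0.27 = 11.33
Contaminant velocity v_c = v/R = 0.1351/11.33 = 0.01192 m/d
t = L/v_c = 99.5/0.01192 = 8344 d
   = 8344/365 = 22.9 yr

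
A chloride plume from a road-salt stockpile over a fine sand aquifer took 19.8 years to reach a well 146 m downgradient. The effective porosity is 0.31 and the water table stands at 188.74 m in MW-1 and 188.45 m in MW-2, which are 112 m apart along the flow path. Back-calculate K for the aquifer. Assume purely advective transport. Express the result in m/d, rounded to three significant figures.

Hydraulic gradient i = (188.74 − 188.45) / 112 = 0.29 / 112 = 0.002589
t = 19.8 years = 7227 d
v = L / t = 146 / 7227 = 0.02020 m/d
K = v · n / i = 0.02020 × 0.31 / 0.002589 = 2.42 m/d

2.42 m/d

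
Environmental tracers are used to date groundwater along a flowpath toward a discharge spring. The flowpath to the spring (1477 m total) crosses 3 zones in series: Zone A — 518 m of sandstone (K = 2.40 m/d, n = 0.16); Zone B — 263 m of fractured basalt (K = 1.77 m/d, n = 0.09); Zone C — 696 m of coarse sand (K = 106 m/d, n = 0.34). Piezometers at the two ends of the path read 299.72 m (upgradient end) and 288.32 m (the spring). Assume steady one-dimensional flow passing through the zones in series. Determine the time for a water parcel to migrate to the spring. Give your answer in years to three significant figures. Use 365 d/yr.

Total head drop ΔH = 299.72 − 288.32 = 11.40 m
Steady 1-D flow in series ⇒ the Darcy flux q is identical in every zone and the zone head losses add (resistances L/K in series).
Σ(L/K) = 518/2.40 + 263/1.77 + 696/106 = 215.8 + 148.6 + 6.566 = 371.0 d
q = ΔH / Σ(L/K) = 11.40 / 371.0 = 0.03073 m/d (same in every zone)
Zone A: v = q/n = 0.03073/0.16 = 0.1921 m/d → t_A = 518/0.1921 = 2697 d
Zone B: v = q/n = 0.03073/0.09 = 0.3414 m/d → t_B = 263/0.3414 = 770.3 d
Zone C: v = q/n = 0.03073/0.34 = 0.09038 m/d → t_C = 696/0.09038 = 7701 d
Total t = 2697 + 770.3 + 7701 = 11170 d
   = 11170 / 365 = 30.6 yr

30.6 years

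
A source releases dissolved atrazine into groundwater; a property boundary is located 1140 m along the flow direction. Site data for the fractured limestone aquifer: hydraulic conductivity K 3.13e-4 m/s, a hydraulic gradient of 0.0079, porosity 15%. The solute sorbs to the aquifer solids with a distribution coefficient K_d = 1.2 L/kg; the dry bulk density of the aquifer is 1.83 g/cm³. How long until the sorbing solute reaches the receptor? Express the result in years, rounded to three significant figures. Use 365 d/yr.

34.3 years

K = 3.13e-4 m/s × 86400 s/d = 27.04 m/d
q = Ki = 27.04 × 0.0079 = 0.2136 m/d
Average linear velocity = 0.2136 / 0.15 = 1.424 m/d
Retardation R = 1 + ρ_b·K_d/n = 1 + 1.83×1.2/0.15 = 15.64
Contaminant velocity v_c = v/R = 1.424/15.64 = 0.09107 m/d
t = L/v_c = 1140/0.09107 = 12520 d
   = 12520/365 = 34.3 yr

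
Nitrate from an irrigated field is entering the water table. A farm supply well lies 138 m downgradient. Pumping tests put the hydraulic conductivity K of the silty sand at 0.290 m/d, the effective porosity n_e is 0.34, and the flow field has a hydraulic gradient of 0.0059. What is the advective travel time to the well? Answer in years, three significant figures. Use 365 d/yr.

q = Ki = 0.290 × 0.0059 = 0.001711 m/d
Seepage velocity v = q / n = 0.001711 / 0.34 = 0.005032 m/d
t = L / v = 138 / 0.005032 = 27420 d
   = 27420 / 365 = 75.1 yr

75.1 years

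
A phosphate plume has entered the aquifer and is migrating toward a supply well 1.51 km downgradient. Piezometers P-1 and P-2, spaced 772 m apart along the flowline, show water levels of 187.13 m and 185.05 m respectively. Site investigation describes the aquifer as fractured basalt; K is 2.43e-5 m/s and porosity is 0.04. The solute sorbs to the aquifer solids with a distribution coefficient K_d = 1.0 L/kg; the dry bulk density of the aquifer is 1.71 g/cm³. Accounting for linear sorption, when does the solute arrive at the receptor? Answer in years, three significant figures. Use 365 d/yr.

Hydraulic gradient i = (187.13 − 185.05) / 772 = 2.08 / 772 = 0.002694
K = 2.43e-5 m/s × 86400 s/d = 2.100 m/d
q = Ki = 2.100 × 0.002694 = 0.005657 m/d
v_s = q/n_e = 0.005657/0.04 = 0.1414 m/d
Retardation R = 1 + ρ_b·K_d/n = 1 + 1.71×1.0/0.04 = 43.75
Contaminant velocity v_c = v/R = 0.1414/43.75 = 0.003232 m/d
L = 1.51 km = 1510 m
t = L/v_c = 1510/0.003232 = 467100 d
   = 467100/365 = 1280 yr

1280 years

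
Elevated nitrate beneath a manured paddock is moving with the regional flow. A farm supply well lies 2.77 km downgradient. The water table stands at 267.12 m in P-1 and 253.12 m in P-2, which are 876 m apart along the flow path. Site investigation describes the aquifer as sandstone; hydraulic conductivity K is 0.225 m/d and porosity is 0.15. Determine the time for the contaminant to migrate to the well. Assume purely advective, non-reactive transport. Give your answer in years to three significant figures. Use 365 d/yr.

317 years

Hydraulic gradient i = (267.12 − 253.12) / 876 = 14.00 / 876 = 0.01598
q = Ki = 0.225 × 0.01598 = 0.003596 m/d
Average linear velocity = 0.003596 / 0.15 = 0.02397 m/d
L = 2.77 km = 2770 m
t = L / v = 2770 / 0.02397 = 115500 d
   = 115500 / 365 = 317 yr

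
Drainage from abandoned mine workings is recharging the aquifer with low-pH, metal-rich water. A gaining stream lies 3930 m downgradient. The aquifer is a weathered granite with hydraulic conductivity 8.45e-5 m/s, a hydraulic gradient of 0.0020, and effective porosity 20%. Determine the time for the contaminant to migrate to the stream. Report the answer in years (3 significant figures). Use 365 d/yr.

K = 8.45e-5 m/s × 86400 s/d = 7.301 m/d
Darcy flux q = K·i = 7.301 × 0.0020 = 0.01460 m/d
v = Ki/n = 7.301·0.0020/0.20 = 0.07301 m/d
t = L / v = 3930 / 0.07301 = 53830 d
   = 53830 / 365 = 147 yr

147 years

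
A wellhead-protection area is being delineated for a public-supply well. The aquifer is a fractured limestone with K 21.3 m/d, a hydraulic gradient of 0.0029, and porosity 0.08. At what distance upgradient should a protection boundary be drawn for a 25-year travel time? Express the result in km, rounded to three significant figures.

Darcy flux q = K·i = 21.3 × 0.0029 = 0.06177 m/d
v = Ki/n = 21.3·0.0029/0.08 = 0.7721 m/d
T = 25 yr × 365 = 9125 d
L = v × T = 0.7721 × 9125 = 7046 m
   = 7.05 km

7.05 km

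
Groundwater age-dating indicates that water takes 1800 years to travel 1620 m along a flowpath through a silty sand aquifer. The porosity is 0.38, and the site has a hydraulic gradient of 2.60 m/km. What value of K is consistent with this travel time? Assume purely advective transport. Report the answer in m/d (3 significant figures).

0.360 m/d

t = 1800 years = 657000 d
v = L / t = 1620 / 657000 = 0.002466 m/d
K = v · n / i = 0.002466 × 0.38 / 0.0026 = 0.360 m/d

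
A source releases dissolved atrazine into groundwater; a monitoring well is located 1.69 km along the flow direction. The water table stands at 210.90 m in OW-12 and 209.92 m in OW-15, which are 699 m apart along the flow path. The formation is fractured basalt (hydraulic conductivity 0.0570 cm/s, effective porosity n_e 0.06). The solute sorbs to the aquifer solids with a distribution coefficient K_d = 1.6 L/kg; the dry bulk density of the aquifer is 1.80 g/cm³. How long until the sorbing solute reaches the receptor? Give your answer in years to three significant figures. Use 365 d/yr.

197 years

Hydraulic gradient i = (210.90 − 209.92) / 699 = 0.98 / 699 = 0.001402
K = 0.0570 cm/s × 864 = 49.25 m/d
Darcy flux q = K·i = 49.25 × 0.001402 = 0.06905 m/d
Average linear velocity = 0.06905 / 0.06 = 1.151 m/d
Retardation R = 1 + ρ_b·K_d/n = 1 + 1.80×1.6/0.06 = 49.00
Contaminant velocity v_c = v/R = 1.151/49.00 = 0.02348 m/d
L = 1.69 km = 1690 m
t = L/v_c = 1690/0.02348 = 71960 d
   = 71960/365 = 197 yr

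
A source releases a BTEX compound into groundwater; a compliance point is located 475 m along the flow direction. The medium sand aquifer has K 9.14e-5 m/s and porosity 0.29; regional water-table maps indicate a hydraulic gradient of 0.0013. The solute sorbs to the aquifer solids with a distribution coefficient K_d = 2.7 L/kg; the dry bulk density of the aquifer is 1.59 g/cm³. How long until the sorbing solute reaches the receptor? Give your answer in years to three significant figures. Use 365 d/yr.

581 years

K = 9.14e-5 m/s × 86400 s/d = 7.897 m/d
Darcy flux q = K·i = 7.897 × 0.0013 = 0.01027 m/d
v = Ki/n = 7.897·0.0013/0.29 = 0.03540 m/d
Retardation R = 1 + ρ_b·K_d/n = 1 + 1.59×2.7/0.29 = 15.80
Contaminant velocity v_c = v/R = 0.03540/15.80 = 0.002240 m/d
t = L/v_c = 475/0.002240 = 212100 d
   = 212100/365 = 581 yr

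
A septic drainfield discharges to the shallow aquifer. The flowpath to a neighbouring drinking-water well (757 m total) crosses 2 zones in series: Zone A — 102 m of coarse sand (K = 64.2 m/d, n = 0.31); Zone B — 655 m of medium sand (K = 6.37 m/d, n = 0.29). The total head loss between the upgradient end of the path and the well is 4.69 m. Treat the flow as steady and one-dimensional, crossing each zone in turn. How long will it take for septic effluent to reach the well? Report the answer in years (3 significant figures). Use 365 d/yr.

Continuity: the same q passes through each zone, so ΔH = q·Σ(L_j/K_j) — the zones act as resistances in series.
Σ(L/K) = 102/64.2 + 655/6.37 = 1.589 + 102.8 = 104.4 d
q = ΔH / Σ(L/K) = 4.69 / 104.4 = 0.04492 m/d (same in every zone)
Zone A: v = q/n = 0.04492/0.31 = 0.1449 m/d → t_A = 102/0.1449 = 704.0 d
Zone B: v = q/n = 0.04492/0.29 = 0.1549 m/d → t_B = 655/0.1549 = 4229 d
Total t = 704.0 + 4229 = 4933 d
   = 4933 / 365 = 13.5 yr

13.5 years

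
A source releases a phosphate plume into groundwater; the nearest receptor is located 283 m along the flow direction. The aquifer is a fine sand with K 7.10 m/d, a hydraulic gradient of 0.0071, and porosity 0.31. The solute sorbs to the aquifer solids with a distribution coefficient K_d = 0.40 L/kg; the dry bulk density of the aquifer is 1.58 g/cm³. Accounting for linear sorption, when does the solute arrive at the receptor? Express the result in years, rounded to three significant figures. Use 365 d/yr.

14.5 years

q = Ki = 7.10 × 0.0071 = 0.05041 m/d
v = Ki/n = 7.10·0.0071/0.31 = 0.1626 m/d
Retardation R = 1 + ρ_b·K_d/n = 1 + 1.58×0.40/0.31 = 3.039
Contaminant velocity v_c = v/R = 0.1626/3.039 = 0.05351 m/d
t = L/v_c = 283/0.05351 = 5288 d
   = 5288/365 = 14.5 yr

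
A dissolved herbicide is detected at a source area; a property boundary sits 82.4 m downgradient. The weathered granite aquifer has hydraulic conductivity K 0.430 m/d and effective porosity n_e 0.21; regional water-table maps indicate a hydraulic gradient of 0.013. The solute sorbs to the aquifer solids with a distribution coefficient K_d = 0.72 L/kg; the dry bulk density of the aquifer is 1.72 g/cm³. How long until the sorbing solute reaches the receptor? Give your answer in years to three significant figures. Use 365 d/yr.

Specific discharge q = 0.430 × 0.013 = 0.005590 m/d
Seepage velocity v = q / n = 0.005590 / 0.21 = 0.02662 m/d
Retardation R = 1 + ρ_b·K_d/n = 1 + 1.72×0.72/0.21 = 6.897
Contaminant velocity v_c = v/R = 0.02662/6.897 = 0.003859 m/d
t = L/v_c = 82.4/0.003859 = 21350 d
   = 21350/365 = 58.5 yr

58.5 years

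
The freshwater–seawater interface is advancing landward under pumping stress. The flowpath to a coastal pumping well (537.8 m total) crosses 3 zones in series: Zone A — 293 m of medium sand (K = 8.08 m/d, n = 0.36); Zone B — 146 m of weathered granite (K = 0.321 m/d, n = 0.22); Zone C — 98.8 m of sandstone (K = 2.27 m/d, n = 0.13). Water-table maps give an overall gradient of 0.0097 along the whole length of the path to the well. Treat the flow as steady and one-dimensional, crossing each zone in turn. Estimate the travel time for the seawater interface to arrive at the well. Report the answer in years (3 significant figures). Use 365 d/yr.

42.2 years

Continuity: the same q passes through each zone, so ΔH = q·Σ(L_j/K_j) — the zones act as resistances in series.
Σ(L/K) = 293/8.08 + 146/0.321 + 98.8/2.27 = 36.26 + 454.8 + 43.52 = 534.6 d
K_eq = L_total / Σ(L/K) = 537.8 / 534.6 = 1.006 m/d
q = K_eq · i = 1.006 × 0.0097 = 0.009758 m/d (same in every zone)
Zone A: v = q/n = 0.009758/0.36 = 0.02710 m/d → t_A = 293/0.02710 = 10810 d
Zone B: v = q/n = 0.009758/0.22 = 0.04435 m/d → t_B = 146/0.04435 = 3292 d
Zone C: v = q/n = 0.009758/0.13 = 0.07506 m/d → t_C = 98.8/0.07506 = 1316 d
Total t = 10810 + 3292 + 1316 = 15420 d
   = 15420 / 365 = 42.2 yr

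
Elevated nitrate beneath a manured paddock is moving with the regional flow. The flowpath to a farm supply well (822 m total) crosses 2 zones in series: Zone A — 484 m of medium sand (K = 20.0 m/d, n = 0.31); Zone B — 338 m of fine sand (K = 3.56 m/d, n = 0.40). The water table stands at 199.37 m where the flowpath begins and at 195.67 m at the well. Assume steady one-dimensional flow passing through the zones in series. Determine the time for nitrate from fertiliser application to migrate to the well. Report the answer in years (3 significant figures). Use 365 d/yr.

Total head drop ΔH = 199.37 − 195.67 = 3.70 m
Steady 1-D flow in series ⇒ the Darcy flux q is identical in every zone and the zone head losses add (resistances L/K in series).
Σ(L/K) = 484/20.0 + 338/3.56 = 24.20 + 94.94 = 119.1 d
q = ΔH / Σ(L/K) = 3.70 / 119.1 = 0.03105 m/d (same in every zone)
Zone A: v = q/n = 0.03105/0.31 = 0.1002 m/d → t_A = 484/0.1002 = 4831 d
Zone B: v = q/n = 0.03105/0.40 = 0.07764 m/d → t_B = 338/0.07764 = 4354 d
Total t = 4831 + 4354 = 9185 d
   = 9185 / 365 = 25.2 yr

25.2 years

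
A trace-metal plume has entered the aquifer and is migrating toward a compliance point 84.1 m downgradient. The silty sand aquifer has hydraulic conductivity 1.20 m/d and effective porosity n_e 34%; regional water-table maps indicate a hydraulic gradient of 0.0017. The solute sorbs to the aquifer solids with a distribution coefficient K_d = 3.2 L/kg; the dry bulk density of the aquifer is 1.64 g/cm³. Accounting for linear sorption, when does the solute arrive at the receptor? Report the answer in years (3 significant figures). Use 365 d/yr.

631 years

Darcy flux q = K·i = 1.20 × 0.0017 = 0.002040 m/d
Average linear velocity = 0.002040 / 0.34 = 0.006000 m/d
Retardation R = 1 + ρ_b·K_d/n = 1 + 1.64×3.2/0.34 = 16.44
Contaminant velocity v_c = v/R = 0.006000/16.44 = 3.651e-4 m/d
t = L/v_c = 84.1/3.651e-4 = 230400 d
   = 230400/365 = 631 yr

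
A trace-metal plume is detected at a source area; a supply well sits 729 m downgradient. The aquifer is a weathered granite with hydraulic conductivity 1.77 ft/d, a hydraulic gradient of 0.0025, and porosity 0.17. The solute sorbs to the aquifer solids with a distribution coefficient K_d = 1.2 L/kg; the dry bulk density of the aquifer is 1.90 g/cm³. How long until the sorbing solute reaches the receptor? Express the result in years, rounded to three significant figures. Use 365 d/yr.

3630 years

K = 1.77 ft/d × 0.3048 = 0.5395 m/d
q = Ki = 0.5395 × 0.0025 = 0.001349 m/d
Seepage velocity v = q / n = 0.001349 / 0.17 = 0.007934 m/d
Retardation R = 1 + ρ_b·K_d/n = 1 + 1.90×1.2/0.17 = 14.41
Contaminant velocity v_c = v/R = 0.007934/14.41 = 5.505e-4 m/d
t = L/v_c = 729/5.505e-4 = 1.324e6 d
   = 1.324e6/365 = 3630 yr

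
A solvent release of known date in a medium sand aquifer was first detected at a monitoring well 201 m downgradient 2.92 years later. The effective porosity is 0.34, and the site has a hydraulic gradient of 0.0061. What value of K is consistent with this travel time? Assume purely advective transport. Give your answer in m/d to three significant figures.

t = 2.92 years = 1066 d
v = L / t = 201 / 1066 = 0.1886 m/d
K = v · n / i = 0.1886 × 0.34 / 0.0061 = 10.5 m/d

10.5 m/d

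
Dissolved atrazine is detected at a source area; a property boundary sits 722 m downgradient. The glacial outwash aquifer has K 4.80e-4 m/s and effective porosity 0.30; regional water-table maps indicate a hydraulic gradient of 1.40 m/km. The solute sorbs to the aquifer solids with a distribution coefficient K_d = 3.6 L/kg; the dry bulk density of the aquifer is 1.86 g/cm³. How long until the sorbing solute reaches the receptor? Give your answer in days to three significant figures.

87000 days

K = 4.80e-4 m/s × 86400 s/d = 41.47 m/d
q = Ki = 41.47 × 0.0014 = 0.05806 m/d
Seepage velocity v = q / n = 0.05806 / 0.30 = 0.1935 m/d
Retardation R = 1 + ρ_b·K_d/n = 1 + 1.86×3.6/0.30 = 23.32
Contaminant velocity v_c = v/R = 0.1935/23.32 = 0.008299 m/d
t = L/v_c = 722/0.008299 = 87000 d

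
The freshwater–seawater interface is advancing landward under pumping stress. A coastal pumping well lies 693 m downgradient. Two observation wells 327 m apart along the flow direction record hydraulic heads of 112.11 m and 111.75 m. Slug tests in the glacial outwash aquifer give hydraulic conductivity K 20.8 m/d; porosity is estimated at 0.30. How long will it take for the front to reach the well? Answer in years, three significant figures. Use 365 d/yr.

24.9 years

Hydraulic gradient i = (112.11 − 111.75) / 327 = 0.36 / 327 = 0.001101
Darcy flux q = K·i = 20.8 × 0.001101 = 0.02290 m/d
Seepage velocity v = q / n = 0.02290 / 0.30 = 0.07633 m/d
t = L / v = 693 / 0.07633 = 9079 d
   = 9079 / 365 = 24.9 yr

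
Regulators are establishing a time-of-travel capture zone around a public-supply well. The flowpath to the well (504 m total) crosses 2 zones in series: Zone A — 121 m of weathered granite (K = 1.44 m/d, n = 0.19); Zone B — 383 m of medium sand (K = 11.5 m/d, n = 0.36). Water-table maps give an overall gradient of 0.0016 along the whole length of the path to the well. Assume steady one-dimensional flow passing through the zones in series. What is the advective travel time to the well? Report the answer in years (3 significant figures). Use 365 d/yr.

64.1 years

For zones in series the flux q is common to all zones; the equivalent conductivity is the harmonic (thickness-weighted) mean, K_eq = L_total / Σ(L_j/K_j).
Σ(L/K) = 121/1.44 + 383/11.5 = 84.03 + 33.30 = 117.3 d
K_eq = L_total / Σ(L/K) = 504 / 117.3 = 4.295 m/d
q = K_eq · i = 4.295 × 0.0016 = 0.006873 m/d (same in every zone)
Zone A: v = q/n = 0.006873/0.19 = 0.03617 m/d → t_A = 121/0.03617 = 3345 d
Zone B: v = q/n = 0.006873/0.36 = 0.01909 m/d → t_B = 383/0.01909 = 20060 d
Total t = 3345 + 20060 = 23410 d
   = 23410 / 365 = 64.1 yr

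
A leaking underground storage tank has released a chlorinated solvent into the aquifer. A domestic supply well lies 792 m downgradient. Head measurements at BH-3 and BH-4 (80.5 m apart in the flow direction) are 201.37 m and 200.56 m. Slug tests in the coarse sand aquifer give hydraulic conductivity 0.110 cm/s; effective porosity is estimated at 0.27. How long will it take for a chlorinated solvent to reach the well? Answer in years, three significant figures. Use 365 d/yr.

Hydraulic gradient i = (201.37 − 200.56) / 80.5 = 0.81 / 80.5 = 0.01006
K = 0.110 cm/s × 864 = 95.04 m/d
Specific discharge q = 95.04 × 0.01006 = 0.9563 m/d
Average linear velocity = 0.9563 / 0.27 = 3.542 m/d
t = L / v = 792 / 3.542 = 223.6 d
   = 223.6 / 365 = 0.613 yr

0.613 years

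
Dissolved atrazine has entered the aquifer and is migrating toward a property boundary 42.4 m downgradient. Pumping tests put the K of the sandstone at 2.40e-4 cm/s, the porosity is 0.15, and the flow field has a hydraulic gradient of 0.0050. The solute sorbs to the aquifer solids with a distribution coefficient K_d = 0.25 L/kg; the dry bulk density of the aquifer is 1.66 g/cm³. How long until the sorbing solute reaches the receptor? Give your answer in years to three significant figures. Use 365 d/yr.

K = 2.40e-4 cm/s × 864 = 0.2074 m/d
Specific discharge q = 0.2074 × 0.0050 = 0.001037 m/d
v = Ki/n = 0.2074·0.0050/0.15 = 0.006912 m/d
Retardation R = 1 + ρ_b·K_d/n = 1 + 1.66×0.25/0.15 = 3.767
Contaminant velocity v_c = v/R = 0.006912/3.767 = 0.001835 m/d
t = L/v_c = 42.4/0.001835 = 23110 d
   = 23110/365 = 63.3 yr

63.3 years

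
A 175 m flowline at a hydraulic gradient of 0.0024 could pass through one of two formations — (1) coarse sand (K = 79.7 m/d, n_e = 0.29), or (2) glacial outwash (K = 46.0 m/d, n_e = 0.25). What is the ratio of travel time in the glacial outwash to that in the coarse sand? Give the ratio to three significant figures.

1.49

Unit 1 (coarse sand): v = 79.7×0.0024/0.29 = 0.6596 m/d, t = 175/0.6596 = 265.3 d
Unit 2 (glacial outwash): v = 46.0×0.0024/0.25 = 0.4416 m/d, t = 175/0.4416 = 396.3 d
t(glacial outwash) / t(coarse sand) = 396.3/265.3 = 1.49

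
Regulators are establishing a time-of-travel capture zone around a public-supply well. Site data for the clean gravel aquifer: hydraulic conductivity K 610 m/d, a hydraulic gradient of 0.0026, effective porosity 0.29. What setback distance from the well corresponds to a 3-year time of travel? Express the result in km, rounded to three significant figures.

5.99 km

Darcy flux q = K·i = 610 × 0.0026 = 1.586 m/d
Seepage velocity v = q / n = 1.586 / 0.29 = 5.469 m/d
T = 3 yr × 365 = 1095 d
L = v × T = 5.469 × 1095 = 5989 m
   = 5.99 km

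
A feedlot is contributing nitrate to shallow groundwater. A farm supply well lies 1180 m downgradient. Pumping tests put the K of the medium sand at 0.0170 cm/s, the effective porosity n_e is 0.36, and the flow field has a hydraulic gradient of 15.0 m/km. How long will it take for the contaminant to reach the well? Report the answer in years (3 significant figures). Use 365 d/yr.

K = 0.0170 cm/s × 864 = 14.69 m/d
Specific discharge q = 14.69 × 0.015 = 0.2203 m/d
Seepage velocity v = q / n = 0.2203 / 0.36 = 0.6120 m/d
t = L / v = 1180 / 0.6120 = 1928 d
   = 1928 / 365 = 5.28 yr

5.28 years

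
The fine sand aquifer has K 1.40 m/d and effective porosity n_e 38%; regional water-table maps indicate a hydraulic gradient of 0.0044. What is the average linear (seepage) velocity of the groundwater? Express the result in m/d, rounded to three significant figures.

0.0162 m/d

Specific discharge q = 1.40 × 0.0044 = 0.006160 m/d
Seepage velocity v = q / n = 0.006160 / 0.38 = 0.01621 m/d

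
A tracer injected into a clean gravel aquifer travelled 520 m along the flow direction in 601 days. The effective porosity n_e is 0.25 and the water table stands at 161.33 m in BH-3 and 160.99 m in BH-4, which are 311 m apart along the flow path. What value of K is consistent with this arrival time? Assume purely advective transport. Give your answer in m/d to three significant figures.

198 m/d

Hydraulic gradient i = (161.33 − 160.99) / 311 = 0.34 / 311 = 0.001093
v = L / t = 520 / 601 = 0.8652 m/d
K = v · n / i = 0.8652 × 0.25 / 0.001093 = 198 m/d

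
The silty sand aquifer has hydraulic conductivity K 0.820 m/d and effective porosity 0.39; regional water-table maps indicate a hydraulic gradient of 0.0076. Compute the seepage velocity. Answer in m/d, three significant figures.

0.0160 m/d

Darcy flux q = K·i = 0.820 × 0.0076 = 0.006232 m/d
v = Ki/n = 0.820·0.0076/0.39 = 0.01598 m/d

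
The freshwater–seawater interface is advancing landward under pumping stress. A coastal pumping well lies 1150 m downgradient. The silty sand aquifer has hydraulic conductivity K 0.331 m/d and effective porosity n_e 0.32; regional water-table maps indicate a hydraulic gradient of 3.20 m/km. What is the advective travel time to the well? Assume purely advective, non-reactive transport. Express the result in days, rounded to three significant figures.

Specific discharge q = 0.331 × 0.0032 = 0.001059 m/d
Average linear velocity = 0.001059 / 0.32 = 0.003310 m/d
t = L / v = 1150 / 0.003310 = 347400 d

347000 days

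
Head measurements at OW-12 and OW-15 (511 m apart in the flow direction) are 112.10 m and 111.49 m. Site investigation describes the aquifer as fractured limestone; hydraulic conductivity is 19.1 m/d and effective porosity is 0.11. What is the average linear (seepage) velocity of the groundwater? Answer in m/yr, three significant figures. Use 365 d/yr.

Hydraulic gradient i = (112.10 − 111.49) / 511 = 0.61 / 511 = 0.001194
Darcy flux q = K·i = 19.1 × 0.001194 = 0.02280 m/d
Average linear velocity = 0.02280 / 0.11 = 0.2073 m/d
   = 0.2073 × 365 = 75.7 m/yr

75.7 m/yr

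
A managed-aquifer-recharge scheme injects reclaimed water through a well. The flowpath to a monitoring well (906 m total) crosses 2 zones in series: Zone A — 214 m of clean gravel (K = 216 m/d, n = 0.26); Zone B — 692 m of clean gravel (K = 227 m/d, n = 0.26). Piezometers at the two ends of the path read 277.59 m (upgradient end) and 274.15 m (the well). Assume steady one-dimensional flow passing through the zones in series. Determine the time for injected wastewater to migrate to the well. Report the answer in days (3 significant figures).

277 days

Total head drop ΔH = 277.59 − 274.15 = 3.44 m
Continuity: the same q passes through each zone, so ΔH = q·Σ(L_j/K_j) — the zones act as resistances in series.
Σ(L/K) = 214/216 + 692/227 = 0.9907 + 3.048 = 4.039 d
q = ΔH / Σ(L/K) = 3.44 / 4.039 = 0.8517 m/d (same in every zone)
Zone A: v = q/n = 0.8517/0.26 = 3.276 m/d → t_A = 214/3.276 = 65.33 d
Zone B: v = q/n = 0.8517/0.26 = 3.276 m/d → t_B = 692/3.276 = 211.3 d
Total t = 65.33 + 211.3 = 276.6 d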